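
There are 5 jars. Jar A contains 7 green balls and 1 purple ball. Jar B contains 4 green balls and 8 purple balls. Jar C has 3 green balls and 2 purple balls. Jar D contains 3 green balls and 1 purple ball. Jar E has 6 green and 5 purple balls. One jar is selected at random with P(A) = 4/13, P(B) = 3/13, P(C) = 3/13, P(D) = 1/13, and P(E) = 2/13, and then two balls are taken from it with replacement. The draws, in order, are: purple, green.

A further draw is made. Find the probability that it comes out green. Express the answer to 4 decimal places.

0.5775

For each hypothesis, P(data | H) works out to: P(data | jar A) = (1/8)(7/8) = 0.10938; P(data | jar B) = (8/12)(4/12) = 0.22222; P(data | jar C) = (2/5)(3/5) = 0.24; P(data | jar D) = (1/4)(3/4) = 0.1875; P(data | jar E) = (5/11)(6/11) = 0.24793.
The prior-weighted likelihoods are 4/13 · 0.10938 = 0.033654, 3/13 · 0.22222 = 0.051282, 3/13 · 0.24 = 0.055385, 1/13 · 0.1875 = 0.014423, 2/13 · 0.24793 = 0.038144; with total 0.19289.
Dividing through by the total gives posterior P(jar A | data) = 0.17447, P(jar B | data) = 0.26587, P(jar C | data) = 0.28713, P(jar D | data) = 0.074775, P(jar E | data) = 0.19775.
Averaging over the posterior, P(green next | data) = (7/8)(0.17447) + (1/3)(0.26587) + (3/5)(0.28713) + (3/4)(0.074775) + (6/11)(0.19775) = 0.57751.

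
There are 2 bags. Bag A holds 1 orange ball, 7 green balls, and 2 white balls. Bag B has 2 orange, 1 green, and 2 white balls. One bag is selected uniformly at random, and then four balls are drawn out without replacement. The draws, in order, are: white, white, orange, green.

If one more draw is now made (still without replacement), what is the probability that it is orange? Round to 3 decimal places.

0.923

Compute the likelihood of the observed sequence for each case: P(data | bag A) = (2/10)(1/9)(1/8)(7/7) = 1/360; P(data | bag B) = (2/5)(1/4)(2/3)(1/2) = 1/30.
Weighting by the prior gives 1/2 · 1/360 = 1/720, 1/2 · 1/30 = 1/60; with total 13/720.
The posterior is then P(bag A | data) = 1/13, P(bag B | data) = 12/13.
So P(orange next | data) = Σ P(orange next | H) P(H | data) = (0)(1/13) + (1)(12/13) = 12/13.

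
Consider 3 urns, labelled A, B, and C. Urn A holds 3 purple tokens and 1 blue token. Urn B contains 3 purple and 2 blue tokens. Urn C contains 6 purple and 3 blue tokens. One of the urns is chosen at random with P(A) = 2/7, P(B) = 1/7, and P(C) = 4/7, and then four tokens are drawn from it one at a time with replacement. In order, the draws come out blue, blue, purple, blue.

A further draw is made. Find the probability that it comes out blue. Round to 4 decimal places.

0.3371

For each hypothesis, P(data | H) works out to: P(data | urn A) = (1/4)(1/4)(3/4)(1/4) = 0.011719; P(data | urn B) = (2/5)(2/5)(3/5)(2/5) = 0.0384; P(data | urn C) = (3/9)(3/9)(6/9)(3/9) = 0.024691.
Weighting by the prior gives 2/7 · 0.011719 = 0.0033482, 1/7 · 0.0384 = 0.0054857, 4/7 · 0.024691 = 0.014109; with total 0.022943.
The posterior is then P(urn A | data) = 0.14593, P(urn B | data) = 0.2391, P(urn C | data) = 0.61497.
So P(blue next | data) = Σ P(blue next | H) P(H | data) = (1/4)(0.14593) + (2/5)(0.2391) + (1/3)(0.61497) = 0.33711.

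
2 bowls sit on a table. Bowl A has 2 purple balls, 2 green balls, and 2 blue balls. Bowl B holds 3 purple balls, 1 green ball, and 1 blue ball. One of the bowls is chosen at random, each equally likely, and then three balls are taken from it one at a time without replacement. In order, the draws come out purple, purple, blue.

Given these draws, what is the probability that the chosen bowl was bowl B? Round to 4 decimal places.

0.7500

Under each hypothesis, the probability of the observed sequence is: P(data | bowl A) = (2/6)(1/5)(2/4) = 1/30; P(data | bowl B) = (3/5)(2/4)(1/3) = 1/10.
The prior-weighted likelihoods are 1/2 · 1/30 = 1/60, 1/2 · 1/10 = 1/20; these sum to 1/15.
Therefore the posterior P(bowl B | data) = (1/20) / (1/15) = 3/4.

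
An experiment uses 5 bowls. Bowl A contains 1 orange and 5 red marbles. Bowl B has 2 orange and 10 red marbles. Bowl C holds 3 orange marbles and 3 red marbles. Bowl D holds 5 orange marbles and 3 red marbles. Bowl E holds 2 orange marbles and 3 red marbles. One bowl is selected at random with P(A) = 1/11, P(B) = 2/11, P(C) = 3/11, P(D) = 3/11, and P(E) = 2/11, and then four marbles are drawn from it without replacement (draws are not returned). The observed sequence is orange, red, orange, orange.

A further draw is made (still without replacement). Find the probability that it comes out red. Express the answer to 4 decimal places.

Compute the likelihood of the observed sequence for each case: P(data | bowl A) = (1/6)(5/5)(0/4) = 0; P(data | bowl B) = (2/12)(10/11)(1/10)(0/9) = 0; P(data | bowl C) = (3/6)(3/5)(2/4)(1/3) = 1/20; P(data | bowl D) = (5/8)(3/7)(4/6)(3/5) = 3/28; P(data | bowl E) = (2/5)(3/4)(1/3)(0/2) = 0.
The prior-weighted likelihoods are 1/11 · 0 = 0, 2/11 · 0 = 0, 3/11 · 1/20 = 3/220, 3/11 · 3/28 = 9/308, 2/11 · 0 = 0; with total 3/70.
Normalising, the posterior is P(bowl A | data) = 0, P(bowl B | data) = 0, P(bowl C | data) = 7/22, P(bowl D | data) = 15/22, P(bowl E | data) = 0.
So P(red next | data) = Σ P(red next | H) P(H | data) = (1)(7/22) + (1/2)(15/22) = 29/44.

0.6591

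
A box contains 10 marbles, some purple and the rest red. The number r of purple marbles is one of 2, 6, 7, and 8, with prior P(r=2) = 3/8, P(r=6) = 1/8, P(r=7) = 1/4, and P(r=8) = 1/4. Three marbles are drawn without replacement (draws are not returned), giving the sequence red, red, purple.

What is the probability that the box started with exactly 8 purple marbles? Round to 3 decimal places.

Compute the likelihood of the observed sequence for each case: P(data | r = 2) = (8/10)(7/9)(2/8) = 0.15556; P(data | r = 6) = (4/10)(3/9)(6/8) = 0.1; P(data | r = 7) = (3/10)(2/9)(7/8) = 0.058333; P(data | r = 8) = (2/10)(1/9)(8/8) = 0.022222.
Multiplying each by its prior: 3/8 · 0.15556 = 0.058333, 1/8 · 0.1 = 0.0125, 1/4 · 0.058333 = 0.014583, 1/4 · 0.022222 = 0.0055556; with total 0.090972.
Hence P(r = 8 | data) = (0.0055556) / (0.090972) = 0.061069.

0.061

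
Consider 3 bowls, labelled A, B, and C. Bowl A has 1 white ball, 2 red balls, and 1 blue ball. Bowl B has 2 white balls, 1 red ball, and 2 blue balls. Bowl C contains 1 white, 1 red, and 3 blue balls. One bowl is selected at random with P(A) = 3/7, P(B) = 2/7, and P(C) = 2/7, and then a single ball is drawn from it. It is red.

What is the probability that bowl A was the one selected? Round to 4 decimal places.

0.6522

Under each hypothesis, the probability of this draw is: P(data | bowl A) = (2/4) = 1/2; P(data | bowl B) = (1/5) = 1/5; P(data | bowl C) = (1/5) = 1/5.
Multiplying each by its prior: 3/7 · 1/2 = 3/14, 2/7 · 1/5 = 2/35, 2/7 · 1/5 = 2/35; with total 23/70.
So P(bowl A | data) = (3/14) / (23/70) = 15/23.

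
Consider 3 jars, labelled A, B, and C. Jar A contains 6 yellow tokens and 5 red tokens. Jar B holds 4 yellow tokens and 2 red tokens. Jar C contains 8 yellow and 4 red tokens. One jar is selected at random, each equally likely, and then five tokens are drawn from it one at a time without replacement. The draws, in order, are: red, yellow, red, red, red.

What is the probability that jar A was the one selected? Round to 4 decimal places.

Under each hypothesis, the probability of the observed sequence is: P(data | jar A) = (5/11)(6/10)(4/9)(3/8)(2/7) = 0.012987; P(data | jar B) = (2/6)(4/5)(1/4)(0/3) = 0; P(data | jar C) = (4/12)(8/11)(3/10)(2/9)(1/8) = 0.0020202.
The prior-weighted likelihoods are 1/3 · 0.012987 = 0.004329, 1/3 · 0 = 0, 1/3 · 0.0020202 = 0.0006734; summing to 0.0050024.
By Bayes' rule, P(jar A | data) = (0.004329) / (0.0050024) = 0.86538.

0.8654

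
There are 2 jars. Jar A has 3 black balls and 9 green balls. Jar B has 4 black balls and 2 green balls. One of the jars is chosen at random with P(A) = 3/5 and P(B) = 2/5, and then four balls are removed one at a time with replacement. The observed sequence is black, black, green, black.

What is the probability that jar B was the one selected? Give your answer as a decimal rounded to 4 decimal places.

0.8489

Compute the likelihood of the observed sequence for each case: P(data | jar A) = (3/12)(3/12)(9/12)(3/12) = 0.011719; P(data | jar B) = (4/6)(4/6)(2/6)(4/6) = 0.098765.
Weighting by the prior gives 3/5 · 0.011719 = 0.0070313, 2/5 · 0.098765 = 0.039506; these sum to 0.046537.
So P(jar B | data) = (0.039506) / (0.046537) = 0.84891.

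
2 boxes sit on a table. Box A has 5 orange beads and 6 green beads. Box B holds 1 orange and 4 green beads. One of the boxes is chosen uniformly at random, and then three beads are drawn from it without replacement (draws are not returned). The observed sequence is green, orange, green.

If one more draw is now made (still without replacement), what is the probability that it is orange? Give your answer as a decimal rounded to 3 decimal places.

The likelihood of the observed sequence under each hypothesis: P(data | box A) = (6/11)(5/10)(5/9) = 5/33; P(data | box B) = (4/5)(1/4)(3/3) = 1/5.
Weighting by the prior gives 1/2 · 5/33 = 5/66, 1/2 · 1/5 = 1/10; summing to 29/165.
Dividing through by the total gives posterior P(box A | data) = 25/58, P(box B | data) = 33/58.
Averaging over the posterior, P(orange next | data) = (1/2)(25/58) + (0)(33/58) = 25/116.

0.216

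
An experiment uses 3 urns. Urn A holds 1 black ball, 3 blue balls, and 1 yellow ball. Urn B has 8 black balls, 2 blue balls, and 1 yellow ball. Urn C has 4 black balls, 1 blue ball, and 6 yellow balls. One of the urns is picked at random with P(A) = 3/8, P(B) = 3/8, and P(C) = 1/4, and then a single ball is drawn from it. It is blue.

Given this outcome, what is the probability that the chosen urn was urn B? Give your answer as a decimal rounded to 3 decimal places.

0.216

The likelihood of this draw under each hypothesis: P(data | urn A) = (3/5) = 3/5; P(data | urn B) = (2/11) = 2/11; P(data | urn C) = (1/11) = 1/11.
Multiplying each by its prior: 3/8 · 3/5 = 9/40, 3/8 · 2/11 = 3/44, 1/4 · 1/11 = 1/44; these sum to 139/440.
By Bayes' rule, P(urn B | data) = (3/44) / (139/440) = 30/139.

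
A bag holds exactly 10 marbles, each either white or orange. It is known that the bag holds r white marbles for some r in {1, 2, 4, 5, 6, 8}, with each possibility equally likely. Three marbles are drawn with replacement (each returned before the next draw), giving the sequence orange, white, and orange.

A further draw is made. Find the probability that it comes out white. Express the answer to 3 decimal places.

0.391

Compute the likelihood of the observed sequence for each case: P(data | r = 1) = (9/10)(1/10)(9/10) = 0.081; P(data | r = 2) = (8/10)(2/10)(8/10) = 0.128; P(data | r = 4) = (6/10)(4/10)(6/10) = 0.144; P(data | r = 5) = (5/10)(5/10)(5/10) = 0.125; P(data | r = 6) = (4/10)(6/10)(4/10) = 0.096; P(data | r = 8) = (2/10)(8/10)(2/10) = 0.032.
Weighting by the prior gives 1/6 · 0.081 = 0.0135, 1/6 · 0.128 = 0.021333, 1/6 · 0.144 = 0.024, 1/6 · 0.125 = 0.020833, 1/6 · 0.096 = 0.016, 1/6 · 0.032 = 0.0053333; these sum to 0.101.
Dividing through by the total gives posterior P(r = 1 | data) = 0.13366, P(r = 2 | data) = 0.21122, P(r = 4 | data) = 0.23762, P(r = 5 | data) = 0.20627, P(r = 6 | data) = 0.15842, P(r = 8 | data) = 0.052805.
Averaging over the posterior, P(white next | data) = (1/10)(0.13366) + (1/5)(0.21122) + (2/5)(0.23762) + (1/2)(0.20627) + (3/5)(0.15842) + (4/5)(0.052805) = 0.39109.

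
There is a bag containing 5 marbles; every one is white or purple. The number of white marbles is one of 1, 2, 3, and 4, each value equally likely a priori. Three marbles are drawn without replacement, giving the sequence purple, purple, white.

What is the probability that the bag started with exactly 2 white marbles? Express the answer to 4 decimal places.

Compute the likelihood of the observed sequence for each case: P(data | r = 1) = (4/5)(3/4)(1/3) = 1/5; P(data | r = 2) = (3/5)(2/4)(2/3) = 1/5; P(data | r = 3) = (2/5)(1/4)(3/3) = 1/10; P(data | r = 4) = (1/5)(0/4) = 0.
Multiplying each by its prior: 1/4 · 1/5 = 1/20, 1/4 · 1/5 = 1/20, 1/4 · 1/10 = 1/40, 1/4 · 0 = 0; summing to 1/8.
Therefore the posterior P(r = 2 | data) = (1/20) / (1/8) = 2/5.

0.4000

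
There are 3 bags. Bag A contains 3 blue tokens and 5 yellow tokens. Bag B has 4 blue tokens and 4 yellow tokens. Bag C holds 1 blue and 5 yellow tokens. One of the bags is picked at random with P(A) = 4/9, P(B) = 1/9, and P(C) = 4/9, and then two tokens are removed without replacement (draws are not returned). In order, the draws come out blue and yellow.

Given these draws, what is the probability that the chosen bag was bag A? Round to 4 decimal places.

0.5294

The likelihood of the observed sequence under each hypothesis: P(data | bag A) = (3/8)(5/7) = 15/56; P(data | bag B) = (4/8)(4/7) = 2/7; P(data | bag C) = (1/6)(5/5) = 1/6.
The prior-weighted likelihoods are 4/9 · 15/56 = 5/42, 1/9 · 2/7 = 2/63, 4/9 · 1/6 = 2/27; with total 85/378.
By Bayes' rule, P(bag A | data) = (5/42) / (85/378) = 9/17.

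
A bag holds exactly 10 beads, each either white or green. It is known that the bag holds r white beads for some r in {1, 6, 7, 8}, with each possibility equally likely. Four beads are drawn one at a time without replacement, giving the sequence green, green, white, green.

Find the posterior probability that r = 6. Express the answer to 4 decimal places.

For each hypothesis, P(data | H) works out to: P(data | r = 1) = (9/10)(8/9)(1/8)(7/7) = 1/10; P(data | r = 6) = (4/10)(3/9)(6/8)(2/7) = 1/35; P(data | r = 7) = (3/10)(2/9)(7/8)(1/7) = 1/120; P(data | r = 8) = (2/10)(1/9)(8/8)(0/7) = 0.
Multiplying each by its prior: 1/4 · 1/10 = 1/40, 1/4 · 1/35 = 1/140, 1/4 · 1/120 = 1/480, 1/4 · 0 = 0; with total 23/672.
Hence P(r = 6 | data) = (1/140) / (23/672) = 24/115.

0.2087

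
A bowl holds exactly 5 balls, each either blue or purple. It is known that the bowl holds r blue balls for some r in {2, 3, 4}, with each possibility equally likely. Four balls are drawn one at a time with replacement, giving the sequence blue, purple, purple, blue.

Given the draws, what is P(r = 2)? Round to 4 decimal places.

0.4091

Compute the likelihood of the observed sequence for each case: P(data | r = 2) = (2/5)(3/5)(3/5)(2/5) = 0.0576; P(data | r = 3) = (3/5)(2/5)(2/5)(3/5) = 0.0576; P(data | r = 4) = (4/5)(1/5)(1/5)(4/5) = 0.0256.
Multiplying each by its prior: 1/3 · 0.0576 = 0.0192, 1/3 · 0.0576 = 0.0192, 1/3 · 0.0256 = 0.0085333; summing to 0.046933.
So P(r = 2 | data) = (0.0192) / (0.046933) = 0.40909.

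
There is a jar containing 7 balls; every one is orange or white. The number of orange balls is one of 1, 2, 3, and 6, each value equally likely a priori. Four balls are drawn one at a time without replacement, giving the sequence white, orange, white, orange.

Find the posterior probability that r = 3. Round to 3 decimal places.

0.643

For each hypothesis, P(data | H) works out to: P(data | r = 1) = (6/7)(1/6)(5/5)(0/4) = 0; P(data | r = 2) = (5/7)(2/6)(4/5)(1/4) = 1/21; P(data | r = 3) = (4/7)(3/6)(3/5)(2/4) = 3/35; P(data | r = 6) = (1/7)(6/6)(0/5) = 0.
The prior-weighted likelihoods are 1/4 · 0 = 0, 1/4 · 1/21 = 1/84, 1/4 · 3/35 = 3/140, 1/4 · 0 = 0; summing to 1/30.
So P(r = 3 | data) = (3/140) / (1/30) = 9/14.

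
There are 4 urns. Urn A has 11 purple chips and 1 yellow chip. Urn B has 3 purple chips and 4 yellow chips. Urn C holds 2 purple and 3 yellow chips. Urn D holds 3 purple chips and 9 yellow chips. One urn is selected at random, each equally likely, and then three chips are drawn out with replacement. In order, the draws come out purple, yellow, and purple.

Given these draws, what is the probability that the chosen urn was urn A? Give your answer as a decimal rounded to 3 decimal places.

Compute the likelihood of the observed sequence for each case: P(data | urn A) = (11/12)(1/12)(11/12) = 0.070023; P(data | urn B) = (3/7)(4/7)(3/7) = 0.10496; P(data | urn C) = (2/5)(3/5)(2/5) = 0.096; P(data | urn D) = (3/12)(9/12)(3/12) = 0.046875.
The prior-weighted likelihoods are 1/4 · 0.070023 = 0.017506, 1/4 · 0.10496 = 0.026239, 1/4 · 0.096 = 0.024, 1/4 · 0.046875 = 0.011719; summing to 0.079464.
So P(urn A | data) = (0.017506) / (0.079464) = 0.2203.

0.220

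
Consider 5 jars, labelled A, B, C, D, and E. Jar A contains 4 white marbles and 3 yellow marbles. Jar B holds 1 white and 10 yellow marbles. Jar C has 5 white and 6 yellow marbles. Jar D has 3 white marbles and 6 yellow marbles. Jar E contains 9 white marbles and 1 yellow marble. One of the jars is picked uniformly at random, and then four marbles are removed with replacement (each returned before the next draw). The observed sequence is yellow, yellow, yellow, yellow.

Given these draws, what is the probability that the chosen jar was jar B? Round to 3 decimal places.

0.681

The likelihood of the observed sequence under each hypothesis: P(data | jar A) = (3/7)(3/7)(3/7)(3/7) = 0.033736; P(data | jar B) = (10/11)(10/11)(10/11)(10/11) = 0.68301; P(data | jar C) = (6/11)(6/11)(6/11)(6/11) = 0.088519; P(data | jar D) = (6/9)(6/9)(6/9)(6/9) = 0.19753; P(data | jar E) = (1/10)(1/10)(1/10)(1/10) = 0.0001.
Multiplying each by its prior: 1/5 · 0.033736 = 0.0067472, 1/5 · 0.68301 = 0.1366, 1/5 · 0.088519 = 0.017704, 1/5 · 0.19753 = 0.039506, 1/5 · 0.0001 = 2e-05; summing to 0.20058.
Therefore the posterior P(jar B | data) = (0.1366) / (0.20058) = 0.68104.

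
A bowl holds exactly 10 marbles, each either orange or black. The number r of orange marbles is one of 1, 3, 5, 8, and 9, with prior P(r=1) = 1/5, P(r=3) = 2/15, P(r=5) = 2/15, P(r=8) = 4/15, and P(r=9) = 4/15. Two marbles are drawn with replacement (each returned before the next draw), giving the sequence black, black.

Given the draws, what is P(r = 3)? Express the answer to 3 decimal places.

0.238

Under each hypothesis, the probability of the observed sequence is: P(data | r = 1) = (9/10)(9/10) = 81/100; P(data | r = 3) = (7/10)(7/10) = 49/100; P(data | r = 5) = (5/10)(5/10) = 1/4; P(data | r = 8) = (2/10)(2/10) = 1/25; P(data | r = 9) = (1/10)(1/10) = 1/100.
Weighting by the prior gives 1/5 · 81/100 = 81/500, 2/15 · 49/100 = 49/750, 2/15 · 1/4 = 1/30, 4/15 · 1/25 = 4/375, 4/15 · 1/100 = 1/375; these sum to 137/500.
Hence P(r = 3 | data) = (49/750) / (137/500) = 98/411.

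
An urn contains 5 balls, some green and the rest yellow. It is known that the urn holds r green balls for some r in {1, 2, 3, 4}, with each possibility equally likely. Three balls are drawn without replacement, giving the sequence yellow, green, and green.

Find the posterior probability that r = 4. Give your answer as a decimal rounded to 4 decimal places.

0.4000

For each hypothesis, P(data | H) works out to: P(data | r = 1) = (4/5)(1/4)(0/3) = 0; P(data | r = 2) = (3/5)(2/4)(1/3) = 1/10; P(data | r = 3) = (2/5)(3/4)(2/3) = 1/5; P(data | r = 4) = (1/5)(4/4)(3/3) = 1/5.
Weighting by the prior gives 1/4 · 0 = 0, 1/4 · 1/10 = 1/40, 1/4 · 1/5 = 1/20, 1/4 · 1/5 = 1/20; summing to 1/8.
Hence P(r = 4 | data) = (1/20) / (1/8) = 2/5.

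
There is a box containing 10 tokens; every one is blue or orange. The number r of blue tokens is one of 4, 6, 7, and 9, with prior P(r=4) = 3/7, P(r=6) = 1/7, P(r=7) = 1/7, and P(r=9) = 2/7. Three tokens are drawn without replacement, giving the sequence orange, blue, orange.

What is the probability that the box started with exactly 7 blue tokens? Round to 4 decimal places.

Compute the likelihood of the observed sequence for each case: P(data | r = 4) = (6/10)(4/9)(5/8) = 1/6; P(data | r = 6) = (4/10)(6/9)(3/8) = 1/10; P(data | r = 7) = (3/10)(7/9)(2/8) = 7/120; P(data | r = 9) = (1/10)(9/9)(0/8) = 0.
Multiplying each by its prior: 3/7 · 1/6 = 1/14, 1/7 · 1/10 = 1/70, 1/7 · 7/120 = 1/120, 2/7 · 0 = 0; with total 79/840.
Hence P(r = 7 | data) = (1/120) / (79/840) = 7/79.

0.0886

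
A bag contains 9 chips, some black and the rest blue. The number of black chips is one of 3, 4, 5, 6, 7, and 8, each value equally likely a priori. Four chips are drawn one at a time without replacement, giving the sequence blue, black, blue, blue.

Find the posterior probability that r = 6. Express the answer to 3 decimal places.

Under each hypothesis, the probability of the observed sequence is: P(data | r = 3) = (6/9)(3/8)(5/7)(4/6) = 5/42; P(data | r = 4) = (5/9)(4/8)(4/7)(3/6) = 5/63; P(data | r = 5) = (4/9)(5/8)(3/7)(2/6) = 5/126; P(data | r = 6) = (3/9)(6/8)(2/7)(1/6) = 1/84; P(data | r = 7) = (2/9)(7/8)(1/7)(0/6) = 0; P(data | r = 8) = (1/9)(8/8)(0/7) = 0.
Multiplying each by its prior: 1/6 · 5/42 = 5/252, 1/6 · 5/63 = 5/378, 1/6 · 5/126 = 5/756, 1/6 · 1/84 = 1/504, 1/6 · 0 = 0, 1/6 · 0 = 0; these sum to 1/24.
Therefore the posterior P(r = 6 | data) = (1/504) / (1/24) = 1/21.

0.048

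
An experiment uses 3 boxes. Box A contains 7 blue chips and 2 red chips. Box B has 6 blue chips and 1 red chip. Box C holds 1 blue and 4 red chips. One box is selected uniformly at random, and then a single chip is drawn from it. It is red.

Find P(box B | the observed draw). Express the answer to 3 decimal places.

0.123

Under each hypothesis, the probability of this draw is: P(data | box A) = (2/9) = 2/9; P(data | box B) = (1/7) = 1/7; P(data | box C) = (4/5) = 4/5.
Weighting by the prior gives 1/3 · 2/9 = 2/27, 1/3 · 1/7 = 1/21, 1/3 · 4/5 = 4/15; summing to 367/945.
Therefore the posterior P(box B | data) = (1/21) / (367/945) = 45/367.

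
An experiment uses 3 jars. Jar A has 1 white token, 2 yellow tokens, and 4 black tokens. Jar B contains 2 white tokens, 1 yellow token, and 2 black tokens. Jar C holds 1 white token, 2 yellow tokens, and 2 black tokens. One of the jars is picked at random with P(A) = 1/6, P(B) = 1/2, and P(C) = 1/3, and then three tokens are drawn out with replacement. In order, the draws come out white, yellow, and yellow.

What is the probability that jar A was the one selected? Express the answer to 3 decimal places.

0.094

Compute the likelihood of the observed sequence for each case: P(data | jar A) = (1/7)(2/7)(2/7) = 0.011662; P(data | jar B) = (2/5)(1/5)(1/5) = 0.016; P(data | jar C) = (1/5)(2/5)(2/5) = 0.032.
The prior-weighted likelihoods are 1/6 · 0.011662 = 0.0019436, 1/2 · 0.016 = 0.008, 1/3 · 0.032 = 0.010667; summing to 0.02061.
Therefore the posterior P(jar A | data) = (0.0019436) / (0.02061) = 0.094304.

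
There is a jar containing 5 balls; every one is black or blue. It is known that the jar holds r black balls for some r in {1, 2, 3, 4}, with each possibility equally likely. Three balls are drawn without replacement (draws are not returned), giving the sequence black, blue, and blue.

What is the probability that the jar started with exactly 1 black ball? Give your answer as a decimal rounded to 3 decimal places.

Compute the likelihood of the observed sequence for each case: P(data | r = 1) = (1/5)(4/4)(3/3) = 1/5; P(data | r = 2) = (2/5)(3/4)(2/3) = 1/5; P(data | r = 3) = (3/5)(2/4)(1/3) = 1/10; P(data | r = 4) = (4/5)(1/4)(0/3) = 0.
Multiplying each by its prior: 1/4 · 1/5 = 1/20, 1/4 · 1/5 = 1/20, 1/4 · 1/10 = 1/40, 1/4 · 0 = 0; with total 1/8.
So P(r = 1 | data) = (1/20) / (1/8) = 2/5.

0.400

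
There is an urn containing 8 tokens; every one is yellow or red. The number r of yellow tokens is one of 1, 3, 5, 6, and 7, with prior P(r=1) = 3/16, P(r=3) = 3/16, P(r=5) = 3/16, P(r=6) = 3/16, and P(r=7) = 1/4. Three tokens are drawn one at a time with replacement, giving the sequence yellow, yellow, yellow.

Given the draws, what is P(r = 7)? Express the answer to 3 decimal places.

0.553

The likelihood of the observed sequence under each hypothesis: P(data | r = 1) = (1/8)(1/8)(1/8) = 0.0019531; P(data | r = 3) = (3/8)(3/8)(3/8) = 0.052734; P(data | r = 5) = (5/8)(5/8)(5/8) = 0.24414; P(data | r = 6) = (6/8)(6/8)(6/8) = 0.42188; P(data | r = 7) = (7/8)(7/8)(7/8) = 0.66992.
Multiplying each by its prior: 3/16 · 0.0019531 = 0.00036621, 3/16 · 0.052734 = 0.0098877, 3/16 · 0.24414 = 0.045776, 3/16 · 0.42188 = 0.079102, 1/4 · 0.66992 = 0.16748; with total 0.30261.
So P(r = 7 | data) = (0.16748) / (0.30261) = 0.55345.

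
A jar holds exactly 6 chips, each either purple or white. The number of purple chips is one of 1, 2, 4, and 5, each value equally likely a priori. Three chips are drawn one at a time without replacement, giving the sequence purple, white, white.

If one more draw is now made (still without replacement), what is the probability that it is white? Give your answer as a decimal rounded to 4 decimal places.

Under each hypothesis, the probability of the observed sequence is: P(data | r = 1) = (1/6)(5/5)(4/4) = 1/6; P(data | r = 2) = (2/6)(4/5)(3/4) = 1/5; P(data | r = 4) = (4/6)(2/5)(1/4) = 1/15; P(data | r = 5) = (5/6)(1/5)(0/4) = 0.
The prior-weighted likelihoods are 1/4 · 1/6 = 1/24, 1/4 · 1/5 = 1/20, 1/4 · 1/15 = 1/60, 1/4 · 0 = 0; summing to 13/120.
Normalising, the posterior is P(r = 1 | data) = 5/13, P(r = 2 | data) = 6/13, P(r = 4 | data) = 2/13, P(r = 5 | data) = 0.
So P(white next | data) = Σ P(white next | H) P(H | data) = (1)(5/13) + (2/3)(6/13) + (0)(2/13) = 9/13.

0.6923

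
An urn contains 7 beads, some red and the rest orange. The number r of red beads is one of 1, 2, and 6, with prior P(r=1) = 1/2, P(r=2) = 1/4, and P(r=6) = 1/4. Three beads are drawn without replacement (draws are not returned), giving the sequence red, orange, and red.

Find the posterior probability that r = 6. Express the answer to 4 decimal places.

The likelihood of the observed sequence under each hypothesis: P(data | r = 1) = (1/7)(6/6)(0/5) = 0; P(data | r = 2) = (2/7)(5/6)(1/5) = 1/21; P(data | r = 6) = (6/7)(1/6)(5/5) = 1/7.
Weighting by the prior gives 1/2 · 0 = 0, 1/4 · 1/21 = 1/84, 1/4 · 1/7 = 1/28; summing to 1/21.
Therefore the posterior P(r = 6 | data) = (1/28) / (1/21) = 3/4.

0.7500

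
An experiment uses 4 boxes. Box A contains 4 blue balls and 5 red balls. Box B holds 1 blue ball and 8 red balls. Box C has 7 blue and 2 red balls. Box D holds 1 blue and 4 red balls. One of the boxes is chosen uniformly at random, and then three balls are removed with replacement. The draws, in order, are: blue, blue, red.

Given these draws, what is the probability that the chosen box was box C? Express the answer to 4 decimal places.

0.4682

Compute the likelihood of the observed sequence for each case: P(data | box A) = (4/9)(4/9)(5/9) = 0.10974; P(data | box B) = (1/9)(1/9)(8/9) = 0.010974; P(data | box C) = (7/9)(7/9)(2/9) = 0.13443; P(data | box D) = (1/5)(1/5)(4/5) = 0.032.
Multiplying each by its prior: 1/4 · 0.10974 = 0.027435, 1/4 · 0.010974 = 0.0027435, 1/4 · 0.13443 = 0.033608, 1/4 · 0.032 = 0.008; summing to 0.071786.
By Bayes' rule, P(box C | data) = (0.033608) / (0.071786) = 0.46816.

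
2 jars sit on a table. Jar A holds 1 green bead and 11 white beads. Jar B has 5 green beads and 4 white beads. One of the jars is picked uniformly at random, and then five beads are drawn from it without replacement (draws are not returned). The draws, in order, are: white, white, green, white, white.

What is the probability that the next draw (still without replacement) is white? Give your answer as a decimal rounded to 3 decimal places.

0.913

For each hypothesis, P(data | H) works out to: P(data | jar A) = (11/12)(10/11)(1/10)(9/9)(8/8) = 1/12; P(data | jar B) = (4/9)(3/8)(5/7)(2/6)(1/5) = 1/126.
Multiplying each by its prior: 1/2 · 1/12 = 1/24, 1/2 · 1/126 = 1/252; these sum to 23/504.
Dividing through by the total gives posterior P(jar A | data) = 21/23, P(jar B | data) = 2/23.
The predictive probability is P(white next | data) = (1)(21/23) + (0)(2/23) = 21/23.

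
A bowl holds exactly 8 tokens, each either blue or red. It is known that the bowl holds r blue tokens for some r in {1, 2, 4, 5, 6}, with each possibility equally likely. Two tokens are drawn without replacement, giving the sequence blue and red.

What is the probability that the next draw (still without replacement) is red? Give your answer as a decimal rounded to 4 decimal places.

0.5161

Under each hypothesis, the probability of the observed sequence is: P(data | r = 1) = (1/8)(7/7) = 1/8; P(data | r = 2) = (2/8)(6/7) = 3/14; P(data | r = 4) = (4/8)(4/7) = 2/7; P(data | r = 5) = (5/8)(3/7) = 15/56; P(data | r = 6) = (6/8)(2/7) = 3/14.
Multiplying each by its prior: 1/5 · 1/8 = 1/40, 1/5 · 3/14 = 3/70, 1/5 · 2/7 = 2/35, 1/5 · 15/56 = 3/56, 1/5 · 3/14 = 3/70; these sum to 31/140.
Dividing through by the total gives posterior P(r = 1 | data) = 7/62, P(r = 2 | data) = 6/31, P(r = 4 | data) = 8/31, P(r = 5 | data) = 15/62, P(r = 6 | data) = 6/31.
The predictive probability is P(red next | data) = (1)(7/62) + (5/6)(6/31) + (1/2)(8/31) + (1/3)(15/62) + (1/6)(6/31) = 16/31.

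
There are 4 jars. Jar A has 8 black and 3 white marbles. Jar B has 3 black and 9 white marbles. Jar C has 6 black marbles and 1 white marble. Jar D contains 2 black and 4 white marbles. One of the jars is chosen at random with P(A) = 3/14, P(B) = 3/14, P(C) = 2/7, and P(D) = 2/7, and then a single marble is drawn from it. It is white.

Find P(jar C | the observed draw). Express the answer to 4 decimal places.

For each hypothesis, P(data | H) works out to: P(data | jar A) = (3/11) = 0.27273; P(data | jar B) = (9/12) = 0.75; P(data | jar C) = (1/7) = 0.14286; P(data | jar D) = (4/6) = 0.66667.
Multiplying each by its prior: 3/14 · 0.27273 = 0.058442, 3/14 · 0.75 = 0.16071, 2/7 · 0.14286 = 0.040816, 2/7 · 0.66667 = 0.19048; these sum to 0.45045.
So P(jar C | data) = (0.040816) / (0.45045) = 0.090613.

0.0906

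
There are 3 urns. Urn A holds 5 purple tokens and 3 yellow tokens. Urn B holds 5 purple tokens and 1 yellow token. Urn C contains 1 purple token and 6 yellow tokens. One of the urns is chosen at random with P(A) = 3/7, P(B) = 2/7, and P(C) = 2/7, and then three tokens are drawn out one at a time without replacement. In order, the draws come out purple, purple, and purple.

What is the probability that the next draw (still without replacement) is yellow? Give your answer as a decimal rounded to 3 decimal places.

Under each hypothesis, the probability of the observed sequence is: P(data | urn A) = (5/8)(4/7)(3/6) = 5/28; P(data | urn B) = (5/6)(4/5)(3/4) = 1/2; P(data | urn C) = (1/7)(0/6) = 0.
Weighting by the prior gives 3/7 · 5/28 = 15/196, 2/7 · 1/2 = 1/7, 2/7 · 0 = 0; with total 43/196.
The posterior is then P(urn A | data) = 15/43, P(urn B | data) = 28/43, P(urn C | data) = 0.
Averaging over the posterior, P(yellow next | data) = (3/5)(15/43) + (1/3)(28/43) = 55/129.

0.426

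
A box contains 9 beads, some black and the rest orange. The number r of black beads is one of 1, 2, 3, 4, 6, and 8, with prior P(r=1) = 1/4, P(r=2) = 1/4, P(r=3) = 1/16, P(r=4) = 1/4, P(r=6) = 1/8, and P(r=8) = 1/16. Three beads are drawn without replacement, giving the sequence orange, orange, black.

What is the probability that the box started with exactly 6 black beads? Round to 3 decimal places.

For each hypothesis, P(data | H) works out to: P(data | r = 1) = (8/9)(7/8)(1/7) = 0.11111; P(data | r = 2) = (7/9)(6/8)(2/7) = 0.16667; P(data | r = 3) = (6/9)(5/8)(3/7) = 0.17857; P(data | r = 4) = (5/9)(4/8)(4/7) = 0.15873; P(data | r = 6) = (3/9)(2/8)(6/7) = 0.071429; P(data | r = 8) = (1/9)(0/8) = 0.
Multiplying each by its prior: 1/4 · 0.11111 = 0.027778, 1/4 · 0.16667 = 0.041667, 1/16 · 0.17857 = 0.011161, 1/4 · 0.15873 = 0.039683, 1/8 · 0.071429 = 0.0089286, 1/16 · 0 = 0; with total 0.12922.
Hence P(r = 6 | data) = (0.0089286) / (0.12922) = 0.069098.

0.069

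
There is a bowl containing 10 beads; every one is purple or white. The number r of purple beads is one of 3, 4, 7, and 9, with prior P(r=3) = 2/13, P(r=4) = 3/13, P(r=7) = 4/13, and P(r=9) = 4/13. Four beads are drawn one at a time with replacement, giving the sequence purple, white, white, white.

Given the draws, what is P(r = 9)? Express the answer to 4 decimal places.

0.0066

For each hypothesis, P(data | H) works out to: P(data | r = 3) = (3/10)(7/10)(7/10)(7/10) = 0.1029; P(data | r = 4) = (4/10)(6/10)(6/10)(6/10) = 0.0864; P(data | r = 7) = (7/10)(3/10)(3/10)(3/10) = 0.0189; P(data | r = 9) = (9/10)(1/10)(1/10)(1/10) = 0.0009.
The prior-weighted likelihoods are 2/13 · 0.1029 = 0.015831, 3/13 · 0.0864 = 0.019938, 4/13 · 0.0189 = 0.0058154, 4/13 · 0.0009 = 0.00027692; with total 0.041862.
So P(r = 9 | data) = (0.00027692) / (0.041862) = 0.0066152.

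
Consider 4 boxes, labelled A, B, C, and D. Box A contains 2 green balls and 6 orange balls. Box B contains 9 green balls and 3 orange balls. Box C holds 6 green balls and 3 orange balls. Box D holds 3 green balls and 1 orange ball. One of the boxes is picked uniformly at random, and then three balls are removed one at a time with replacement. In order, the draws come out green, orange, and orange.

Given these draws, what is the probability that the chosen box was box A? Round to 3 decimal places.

0.456

The likelihood of the observed sequence under each hypothesis: P(data | box A) = (2/8)(6/8)(6/8) = 0.14062; P(data | box B) = (9/12)(3/12)(3/12) = 0.046875; P(data | box C) = (6/9)(3/9)(3/9) = 0.074074; P(data | box D) = (3/4)(1/4)(1/4) = 0.046875.
Weighting by the prior gives 1/4 · 0.14062 = 0.035156, 1/4 · 0.046875 = 0.011719, 1/4 · 0.074074 = 0.018519, 1/4 · 0.046875 = 0.011719; these sum to 0.077112.
Hence P(box A | data) = (0.035156) / (0.077112) = 0.45591.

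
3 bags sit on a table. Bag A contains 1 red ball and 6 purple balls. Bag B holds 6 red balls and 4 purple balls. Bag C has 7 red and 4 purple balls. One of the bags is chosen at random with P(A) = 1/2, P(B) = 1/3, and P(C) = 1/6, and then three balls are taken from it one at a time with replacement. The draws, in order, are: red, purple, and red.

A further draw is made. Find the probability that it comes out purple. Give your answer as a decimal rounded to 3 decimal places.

0.438

For each hypothesis, P(data | H) works out to: P(data | bag A) = (1/7)(6/7)(1/7) = 0.017493; P(data | bag B) = (6/10)(4/10)(6/10) = 0.144; P(data | bag C) = (7/11)(4/11)(7/11) = 0.14726.
The prior-weighted likelihoods are 1/2 · 0.017493 = 0.0087464, 1/3 · 0.144 = 0.048, 1/6 · 0.14726 = 0.024543; with total 0.081289.
The posterior is then P(bag A | data) = 0.1076, P(bag B | data) = 0.59048, P(bag C | data) = 0.30192.
Averaging over the posterior, P(purple next | data) = (6/7)(0.1076) + (2/5)(0.59048) + (4/11)(0.30192) = 0.43821.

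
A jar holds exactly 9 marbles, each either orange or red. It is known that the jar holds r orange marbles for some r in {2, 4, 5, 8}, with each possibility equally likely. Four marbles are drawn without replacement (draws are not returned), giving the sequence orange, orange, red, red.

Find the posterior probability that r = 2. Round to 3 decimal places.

0.149

Under each hypothesis, the probability of the observed sequence is: P(data | r = 2) = (2/9)(1/8)(7/7)(6/6) = 0.027778; P(data | r = 4) = (4/9)(3/8)(5/7)(4/6) = 0.079365; P(data | r = 5) = (5/9)(4/8)(4/7)(3/6) = 0.079365; P(data | r = 8) = (8/9)(7/8)(1/7)(0/6) = 0.
Multiplying each by its prior: 1/4 · 0.027778 = 0.0069444, 1/4 · 0.079365 = 0.019841, 1/4 · 0.079365 = 0.019841, 1/4 · 0 = 0; summing to 0.046627.
By Bayes' rule, P(r = 2 | data) = (0.0069444) / (0.046627) = 0.14894.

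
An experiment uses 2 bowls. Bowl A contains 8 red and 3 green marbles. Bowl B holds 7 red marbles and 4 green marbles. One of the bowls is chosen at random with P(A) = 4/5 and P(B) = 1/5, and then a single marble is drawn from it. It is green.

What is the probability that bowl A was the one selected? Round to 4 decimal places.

Under each hypothesis, the probability of this draw is: P(data | bowl A) = (3/11) = 3/11; P(data | bowl B) = (4/11) = 4/11.
Multiplying each by its prior: 4/5 · 3/11 = 12/55, 1/5 · 4/11 = 4/55; these sum to 16/55.
Therefore the posterior P(bowl A | data) = (12/55) / (16/55) = 3/4.

0.7500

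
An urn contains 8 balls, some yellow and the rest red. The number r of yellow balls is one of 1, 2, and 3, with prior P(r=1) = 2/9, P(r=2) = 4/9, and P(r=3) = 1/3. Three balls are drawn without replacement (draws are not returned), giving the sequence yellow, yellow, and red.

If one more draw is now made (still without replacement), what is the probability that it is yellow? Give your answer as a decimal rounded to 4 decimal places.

Under each hypothesis, the probability of the observed sequence is: P(data | r = 1) = (1/8)(0/7) = 0; P(data | r = 2) = (2/8)(1/7)(6/6) = 1/28; P(data | r = 3) = (3/8)(2/7)(5/6) = 5/56.
Multiplying each by its prior: 2/9 · 0 = 0, 4/9 · 1/28 = 1/63, 1/3 · 5/56 = 5/168; summing to 23/504.
Normalising, the posterior is P(r = 1 | data) = 0, P(r = 2 | data) = 8/23, P(r = 3 | data) = 15/23.
So P(yellow next | data) = Σ P(yellow next | H) P(H | data) = (0)(8/23) + (1/5)(15/23) = 3/23.

0.1304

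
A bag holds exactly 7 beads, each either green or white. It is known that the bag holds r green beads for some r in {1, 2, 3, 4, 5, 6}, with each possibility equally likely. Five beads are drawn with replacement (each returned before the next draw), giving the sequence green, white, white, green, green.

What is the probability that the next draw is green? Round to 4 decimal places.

0.5708

Under each hypothesis, the probability of the observed sequence is: P(data | r = 1) = (1/7)(6/7)(6/7)(1/7)(1/7) = 0.002142; P(data | r = 2) = (2/7)(5/7)(5/7)(2/7)(2/7) = 0.0119; P(data | r = 3) = (3/7)(4/7)(4/7)(3/7)(3/7) = 0.025704; P(data | r = 4) = (4/7)(3/7)(3/7)(4/7)(4/7) = 0.034271; P(data | r = 5) = (5/7)(2/7)(2/7)(5/7)(5/7) = 0.02975; P(data | r = 6) = (6/7)(1/7)(1/7)(6/7)(6/7) = 0.012852.
Multiplying each by its prior: 1/6 · 0.002142 = 0.00035699, 1/6 · 0.0119 = 0.0019833, 1/6 · 0.025704 = 0.0042839, 1/6 · 0.034271 = 0.0057119, 1/6 · 0.02975 = 0.0049583, 1/6 · 0.012852 = 0.002142; with total 0.019436.
The posterior is then P(r = 1 | data) = 0.018367, P(r = 2 | data) = 0.10204, P(r = 3 | data) = 0.22041, P(r = 4 | data) = 0.29388, P(r = 5 | data) = 0.2551, P(r = 6 | data) = 0.1102.
So P(green next | data) = Σ P(green next | H) P(H | data) = (1/7)(0.018367) + (2/7)(0.10204) + (3/7)(0.22041) + (4/7)(0.29388) + (5/7)(0.2551) + (6/7)(0.1102) = 0.57085.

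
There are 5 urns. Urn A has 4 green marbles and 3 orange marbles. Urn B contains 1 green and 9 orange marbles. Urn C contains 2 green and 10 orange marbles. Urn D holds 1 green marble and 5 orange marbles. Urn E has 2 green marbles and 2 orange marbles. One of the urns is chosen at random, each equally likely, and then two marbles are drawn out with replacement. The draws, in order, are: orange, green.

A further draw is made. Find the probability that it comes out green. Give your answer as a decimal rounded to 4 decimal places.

The likelihood of the observed sequence under each hypothesis: P(data | urn A) = (3/7)(4/7) = 0.2449; P(data | urn B) = (9/10)(1/10) = 0.09; P(data | urn C) = (10/12)(2/12) = 0.13889; P(data | urn D) = (5/6)(1/6) = 0.13889; P(data | urn E) = (2/4)(2/4) = 0.25.
The prior-weighted likelihoods are 1/5 · 0.2449 = 0.04898, 1/5 · 0.09 = 0.018, 1/5 · 0.13889 = 0.027778, 1/5 · 0.13889 = 0.027778, 1/5 · 0.25 = 0.05; summing to 0.17254.
Normalising, the posterior is P(urn A | data) = 0.28388, P(urn B | data) = 0.10433, P(urn C | data) = 0.161, P(urn D | data) = 0.161, P(urn E | data) = 0.2898.
So P(green next | data) = Σ P(green next | H) P(H | data) = (4/7)(0.28388) + (1/10)(0.10433) + (1/6)(0.161) + (1/6)(0.161) + (1/2)(0.2898) = 0.37121.

0.3712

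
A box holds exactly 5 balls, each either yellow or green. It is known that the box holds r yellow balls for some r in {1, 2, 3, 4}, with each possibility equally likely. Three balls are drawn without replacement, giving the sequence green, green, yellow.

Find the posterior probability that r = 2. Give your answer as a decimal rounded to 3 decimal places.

0.400

Compute the likelihood of the observed sequence for each case: P(data | r = 1) = (4/5)(3/4)(1/3) = 1/5; P(data | r = 2) = (3/5)(2/4)(2/3) = 1/5; P(data | r = 3) = (2/5)(1/4)(3/3) = 1/10; P(data | r = 4) = (1/5)(0/4) = 0.
The prior-weighted likelihoods are 1/4 · 1/5 = 1/20, 1/4 · 1/5 = 1/20, 1/4 · 1/10 = 1/40, 1/4 · 0 = 0; with total 1/8.
Hence P(r = 2 | data) = (1/20) / (1/8) = 2/5.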